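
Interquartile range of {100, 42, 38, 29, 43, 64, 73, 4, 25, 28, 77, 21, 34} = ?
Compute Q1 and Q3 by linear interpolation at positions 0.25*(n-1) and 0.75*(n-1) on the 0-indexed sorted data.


Sorted: 4, 21, 25, 28, 29, 34, 38, 42, 43, 64, 73, 77, 100
Q1 (25th %ile) = 28.0000
Q3 (75th %ile) = 64.0000
IQR = 64.0000 - 28.0000 = 36.0000

IQR = 36.0000


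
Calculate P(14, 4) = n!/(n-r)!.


P(14,4) = 14!/10!
= 87178291200/3628800
= 24024

P(14,4) = 24024


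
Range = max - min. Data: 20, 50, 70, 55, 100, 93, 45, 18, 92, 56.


Max = 100, Min = 18
Range = 100 - 18 = 82

Range = 82


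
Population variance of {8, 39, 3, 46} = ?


Mean = 24.0000
Squared deviations: 256.0000, 225.0000, 441.0000, 484.0000
Sum = 1406.0000
Variance = 1406.0000/4 = 351.5000

Variance = 351.5000


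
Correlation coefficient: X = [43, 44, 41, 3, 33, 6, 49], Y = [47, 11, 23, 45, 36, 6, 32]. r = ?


Mean X = 31.2857, Mean Y = 28.5714
SD X = 17.523163, SD Y = 14.763441
Cov = 16.836735
r = 16.836735/(17.523163*14.763441) = 0.0651

r = 0.0651


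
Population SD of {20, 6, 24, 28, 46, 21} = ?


Mean = 24.1667
Variance = 141.4722
SD = sqrt(141.4722) = 11.8942

SD = 11.8942


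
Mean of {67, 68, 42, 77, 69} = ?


Sum = 67 + 68 + 42 + 77 + 69 = 323
n = 5
Mean = 323/5 = 64.6000

Mean = 64.6000


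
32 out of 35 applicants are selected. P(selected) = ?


P = 32/35 = 0.9143

P = 0.9143


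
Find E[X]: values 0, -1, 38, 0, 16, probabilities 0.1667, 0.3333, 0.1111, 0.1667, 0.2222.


E[X] = 0*0.1667 - 1*0.3333 + 38*0.1111 + 0*0.1667 + 16*0.2222
= 0 - 0.3333 + 4.2218 + 0 + 3.5552
= 7.4437

E[X] = 7.4437


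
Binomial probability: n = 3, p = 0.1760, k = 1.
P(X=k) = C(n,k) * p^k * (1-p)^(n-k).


C(3,1) = 3
p^1 = 0.176000
(1-p)^2 = 0.678976
P = 3 * 0.176000 * 0.678976 = 0.3585

P(X=1) = 0.3585


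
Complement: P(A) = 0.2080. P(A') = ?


P(not A) = 1 - 0.2080 = 0.7920

P(not A) = 0.7920


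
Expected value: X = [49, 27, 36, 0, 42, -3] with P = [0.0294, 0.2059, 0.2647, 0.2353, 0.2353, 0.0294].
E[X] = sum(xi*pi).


E[X] = 49*0.0294 + 27*0.2059 + 36*0.2647 + 0*0.2353 + 42*0.2353 - 3*0.0294
= 1.4406 + 5.5593 + 9.5292 + 0 + 9.8826 - 0.0882
= 26.3235

E[X] = 26.3235


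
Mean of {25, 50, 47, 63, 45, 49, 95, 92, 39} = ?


Sum = 25 + 50 + 47 + 63 + 45 + 49 + 95 + 92 + 39 = 505
n = 9
Mean = 505/9 = 56.1111

Mean = 56.1111


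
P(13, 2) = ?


P(13,2) = 13!/11!
= 6227020800/39916800
= 156

P(13,2) = 156


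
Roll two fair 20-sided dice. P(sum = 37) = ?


Total outcomes = 20×20 = 400
Favorable (sum = 37): 4
P = 4/400 = 0.0100

P = 0.0100


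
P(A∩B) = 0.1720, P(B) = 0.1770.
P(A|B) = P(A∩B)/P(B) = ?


P(A|B) = 0.1720/0.1770 = 0.9718

P(A|B) = 0.9718


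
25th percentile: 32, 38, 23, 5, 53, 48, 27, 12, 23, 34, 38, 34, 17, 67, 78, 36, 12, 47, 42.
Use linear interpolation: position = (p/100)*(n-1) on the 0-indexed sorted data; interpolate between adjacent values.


Sorted: 5, 12, 12, 17, 23, 23, 27, 32, 34, 34, 36, 38, 38, 42, 47, 48, 53, 67, 78
n = 19
Index = 25/100 * 18 = 4.5000
Lower = data[4] = 23, Upper = data[5] = 23
P25 = 23 + 0.5000*(0) = 23.0000

P25 = 23.0000


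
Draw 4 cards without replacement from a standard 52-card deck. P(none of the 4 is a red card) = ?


P(no red cards) = (26/52) × (25/51) × (24/50) × (23/49)
= 0.0552

P = 0.0552


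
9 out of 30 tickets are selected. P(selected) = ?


P = 9/30 = 0.3000

P = 0.3000


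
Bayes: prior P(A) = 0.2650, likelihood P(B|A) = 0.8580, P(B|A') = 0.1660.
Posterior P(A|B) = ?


P(B) = P(B|A)*P(A) + P(B|A')*P(A')
= 0.8580*0.2650 + 0.1660*0.7350
= 0.227370 + 0.122010 = 0.349380
P(A|B) = 0.227370/0.349380 = 0.6508

P(A|B) = 0.6508


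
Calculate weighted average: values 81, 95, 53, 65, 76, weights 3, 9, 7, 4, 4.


Numerator = 81*3 + 95*9 + 53*7 + 65*4 + 76*4 = 2033
Denominator = 3 + 9 + 7 + 4 + 4 = 27
WM = 2033/27 = 75.2963

WM = 75.2963


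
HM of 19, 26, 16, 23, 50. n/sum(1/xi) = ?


Sum of reciprocals = 1/19 + 1/26 + 1/16 + 1/23 + 1/50 = 0.217071
HM = 5/0.217071 = 23.0339

HM = 23.0339


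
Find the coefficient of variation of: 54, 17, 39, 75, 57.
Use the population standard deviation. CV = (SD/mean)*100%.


Mean = 48.4000
SD = 19.4278
CV = (19.4278/48.4000)*100 = 40.1401%

CV = 40.1401%


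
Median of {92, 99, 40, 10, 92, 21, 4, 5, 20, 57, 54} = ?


Sorted: 4, 5, 10, 20, 21, 40, 54, 57, 92, 92, 99
n = 11 (odd)
Middle value = 40

Median = 40


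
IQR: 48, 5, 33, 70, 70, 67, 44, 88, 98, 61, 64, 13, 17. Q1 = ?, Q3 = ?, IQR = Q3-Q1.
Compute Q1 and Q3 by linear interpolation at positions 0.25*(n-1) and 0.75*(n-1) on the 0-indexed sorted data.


Sorted: 5, 13, 17, 33, 44, 48, 61, 64, 67, 70, 70, 88, 98
Q1 (25th %ile) = 33.0000
Q3 (75th %ile) = 70.0000
IQR = 70.0000 - 33.0000 = 37.0000

IQR = 37.0000


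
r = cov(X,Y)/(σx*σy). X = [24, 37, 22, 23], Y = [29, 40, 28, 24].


Mean X = 26.5000, Mean Y = 30.2500
SD X = 6.103278, SD Y = 5.931905
Cov = 34.375000
r = 34.375000/(6.103278*5.931905) = 0.9495

r = 0.9495


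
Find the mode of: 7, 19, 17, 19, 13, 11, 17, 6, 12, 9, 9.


Frequencies: 6:1, 7:1, 9:2, 11:1, 12:1, 13:1, 17:2, 19:2
Max frequency = 2
Mode = 9, 17, 19

Mode = 9, 17, 19


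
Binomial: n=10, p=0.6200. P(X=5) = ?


C(10,5) = 252
p^5 = 0.091613
(1-p)^5 = 0.007924
P = 252 * 0.091613 * 0.007924 = 0.1829

P(X=5) = 0.1829


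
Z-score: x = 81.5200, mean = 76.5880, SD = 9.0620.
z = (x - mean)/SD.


z = (81.5200 - 76.5880)/9.0620
= 4.9320/9.0620
= 0.5443

z = 0.5443


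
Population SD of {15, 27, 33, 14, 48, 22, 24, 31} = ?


Mean = 26.7500
Variance = 104.9375
SD = sqrt(104.9375) = 10.2439

SD = 10.2439


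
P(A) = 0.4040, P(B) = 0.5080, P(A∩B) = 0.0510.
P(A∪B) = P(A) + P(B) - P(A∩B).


P(A∪B) = 0.4040 + 0.5080 - 0.0510
= 0.9120 - 0.0510
= 0.8610

P(A∪B) = 0.8610


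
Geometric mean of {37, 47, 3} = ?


Product = 37 × 47 × 3 = 5217
GM = 5217^(1/3) = 17.3436

GM = 17.3436


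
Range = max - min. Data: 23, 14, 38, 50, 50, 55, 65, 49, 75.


Max = 75, Min = 14
Range = 75 - 14 = 61

Range = 61


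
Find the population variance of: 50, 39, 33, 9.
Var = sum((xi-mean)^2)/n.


Mean = 32.7500
Squared deviations: 297.5625, 39.0625, 0.0625, 564.0625
Sum = 900.7500
Variance = 900.7500/4 = 225.1875

Variance = 225.1875


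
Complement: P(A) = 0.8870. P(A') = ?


P(not A) = 1 - 0.8870 = 0.1130

P(not A) = 0.1130


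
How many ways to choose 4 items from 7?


C(7,4) = 7!/(4! × 3!)
= 5040/(24 × 6)
= 35

C(7,4) = 35


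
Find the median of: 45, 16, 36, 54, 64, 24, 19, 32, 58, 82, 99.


Sorted: 16, 19, 24, 32, 36, 45, 54, 58, 64, 82, 99
n = 11 (odd)
Middle value = 45

Median = 45


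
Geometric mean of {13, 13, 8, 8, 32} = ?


Product = 13 × 13 × 8 × 8 × 32 = 346112
GM = 346112^(1/5) = 12.8187

GM = 12.8187


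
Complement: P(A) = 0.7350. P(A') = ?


P(not A) = 1 - 0.7350 = 0.2650

P(not A) = 0.2650


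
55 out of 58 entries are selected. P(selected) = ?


P = 55/58 = 0.9483

P = 0.9483


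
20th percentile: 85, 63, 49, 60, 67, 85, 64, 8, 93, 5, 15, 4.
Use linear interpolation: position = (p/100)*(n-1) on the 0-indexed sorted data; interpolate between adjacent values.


Sorted: 4, 5, 8, 15, 49, 60, 63, 64, 67, 85, 85, 93
n = 12
Index = 20/100 * 11 = 2.2000
Lower = data[2] = 8, Upper = data[3] = 15
P20 = 8 + 0.2000*(7) = 9.4000

P20 = 9.4000


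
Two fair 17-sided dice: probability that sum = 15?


Total outcomes = 17×17 = 289
Favorable (sum = 15): 14
P = 14/289 = 0.0484

P = 0.0484


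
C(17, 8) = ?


C(17,8) = 17!/(8! × 9!)
= 355687428096000/(40320 × 362880)
= 24310

C(17,8) = 24310


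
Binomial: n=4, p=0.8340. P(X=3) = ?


C(4,3) = 4
p^3 = 0.580094
(1-p)^1 = 0.166000
P = 4 * 0.580094 * 0.166000 = 0.3852

P(X=3) = 0.3852


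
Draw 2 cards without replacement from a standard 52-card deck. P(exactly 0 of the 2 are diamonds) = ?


Hypergeometric: P(X=0) = C(13,0)·C(39,2) / C(52,2)
= 1 × 741 / 1326
= 741/1326 = 0.5588

P = 0.5588


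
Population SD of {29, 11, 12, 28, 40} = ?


Mean = 24.0000
Variance = 122.0000
SD = sqrt(122.0000) = 11.0454

SD = 11.0454


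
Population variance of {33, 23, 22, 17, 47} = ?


Mean = 28.4000
Squared deviations: 21.1600, 29.1600, 40.9600, 129.9600, 345.9600
Sum = 567.2000
Variance = 567.2000/5 = 113.4400

Variance = 113.4400


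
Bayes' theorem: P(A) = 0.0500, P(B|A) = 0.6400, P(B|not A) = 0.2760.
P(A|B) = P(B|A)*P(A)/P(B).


P(B) = P(B|A)*P(A) + P(B|A')*P(A')
= 0.6400*0.0500 + 0.2760*0.9500
= 0.032000 + 0.262200 = 0.294200
P(A|B) = 0.032000/0.294200 = 0.1088

P(A|B) = 0.1088


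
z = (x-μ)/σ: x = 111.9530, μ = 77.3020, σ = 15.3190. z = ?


z = (111.9530 - 77.3020)/15.3190
= 34.6510/15.3190
= 2.2620

z = 2.2620


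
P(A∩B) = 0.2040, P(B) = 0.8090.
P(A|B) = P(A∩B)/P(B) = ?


P(A|B) = 0.2040/0.8090 = 0.2522

P(A|B) = 0.2522


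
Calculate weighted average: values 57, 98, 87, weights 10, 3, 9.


Numerator = 57*10 + 98*3 + 87*9 = 1647
Denominator = 10 + 3 + 9 = 22
WM = 1647/22 = 74.8636

WM = 74.8636


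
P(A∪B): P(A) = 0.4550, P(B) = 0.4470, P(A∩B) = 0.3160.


P(A∪B) = 0.4550 + 0.4470 - 0.3160
= 0.9020 - 0.3160
= 0.5860

P(A∪B) = 0.5860


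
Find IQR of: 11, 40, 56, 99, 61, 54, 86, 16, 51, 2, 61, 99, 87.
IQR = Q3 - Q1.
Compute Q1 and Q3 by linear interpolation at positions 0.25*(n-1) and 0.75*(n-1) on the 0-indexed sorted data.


Sorted: 2, 11, 16, 40, 51, 54, 56, 61, 61, 86, 87, 99, 99
Q1 (25th %ile) = 40.0000
Q3 (75th %ile) = 86.0000
IQR = 86.0000 - 40.0000 = 46.0000

IQR = 46.0000


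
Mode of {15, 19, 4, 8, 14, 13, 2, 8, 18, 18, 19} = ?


Frequencies: 2:1, 4:1, 8:2, 13:1, 14:1, 15:1, 18:2, 19:2
Max frequency = 2
Mode = 8, 18, 19

Mode = 8, 18, 19


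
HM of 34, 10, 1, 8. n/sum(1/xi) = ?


Sum of reciprocals = 1/34 + 1/10 + 1/1 + 1/8 = 1.254412
HM = 4/1.254412 = 3.1887

HM = 3.1887


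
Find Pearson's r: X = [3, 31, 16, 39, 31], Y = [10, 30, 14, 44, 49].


Mean X = 24.0000, Mean Y = 29.4000
SD X = 12.868566, SD Y = 15.564061
Cov = 178.200000
r = 178.200000/(12.868566*15.564061) = 0.8897

r = 0.8897


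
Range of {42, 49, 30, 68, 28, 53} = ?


Max = 68, Min = 28
Range = 68 - 28 = 40

Range = 40


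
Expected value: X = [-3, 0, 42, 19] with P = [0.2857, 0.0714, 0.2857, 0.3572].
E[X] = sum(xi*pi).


E[X] = -3*0.2857 + 0*0.0714 + 42*0.2857 + 19*0.3572
= -0.8571 + 0 + 11.9994 + 6.7868
= 17.9291

E[X] = 17.9291


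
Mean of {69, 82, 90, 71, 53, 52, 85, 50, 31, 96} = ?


Sum = 69 + 82 + 90 + 71 + 53 + 52 + 85 + 50 + 31 + 96 = 679
n = 10
Mean = 679/10 = 67.9000

Mean = 67.9000


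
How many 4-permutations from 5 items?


P(5,4) = 5!/1!
= 120/1
= 120

P(5,4) = 120


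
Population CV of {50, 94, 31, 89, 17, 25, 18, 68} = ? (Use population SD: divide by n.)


Mean = 49.0000
SD = 29.3087
CV = (29.3087/49.0000)*100 = 59.8137%

CV = 59.8137%


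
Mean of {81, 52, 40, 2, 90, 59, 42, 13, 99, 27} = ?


Sum = 81 + 52 + 40 + 2 + 90 + 59 + 42 + 13 + 99 + 27 = 505
n = 10
Mean = 505/10 = 50.5000

Mean = 50.5000


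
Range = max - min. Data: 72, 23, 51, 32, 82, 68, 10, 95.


Max = 95, Min = 10
Range = 95 - 10 = 85

Range = 85


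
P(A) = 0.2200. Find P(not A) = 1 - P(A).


P(not A) = 1 - 0.2200 = 0.7800

P(not A) = 0.7800


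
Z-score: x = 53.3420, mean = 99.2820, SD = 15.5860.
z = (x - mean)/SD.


z = (53.3420 - 99.2820)/15.5860
= -45.9400/15.5860
= -2.9475

z = -2.9475


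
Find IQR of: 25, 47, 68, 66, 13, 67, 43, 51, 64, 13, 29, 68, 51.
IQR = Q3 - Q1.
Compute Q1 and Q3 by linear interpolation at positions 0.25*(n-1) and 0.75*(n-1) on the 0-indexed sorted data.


Sorted: 13, 13, 25, 29, 43, 47, 51, 51, 64, 66, 67, 68, 68
Q1 (25th %ile) = 29.0000
Q3 (75th %ile) = 66.0000
IQR = 66.0000 - 29.0000 = 37.0000

IQR = 37.0000


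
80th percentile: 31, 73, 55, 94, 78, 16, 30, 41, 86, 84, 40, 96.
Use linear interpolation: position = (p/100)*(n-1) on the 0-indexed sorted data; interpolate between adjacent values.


Sorted: 16, 30, 31, 40, 41, 55, 73, 78, 84, 86, 94, 96
n = 12
Index = 80/100 * 11 = 8.8000
Lower = data[8] = 84, Upper = data[9] = 86
P80 = 84 + 0.8000*(2) = 85.6000

P80 = 85.6000


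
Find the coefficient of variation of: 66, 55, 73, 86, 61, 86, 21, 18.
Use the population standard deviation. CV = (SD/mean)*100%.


Mean = 58.2500
SD = 24.6056
CV = (24.6056/58.2500)*100 = 42.2414%

CV = 42.2414%


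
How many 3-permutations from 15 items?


P(15,3) = 15!/12!
= 1307674368000/479001600
= 2730

P(15,3) = 2730


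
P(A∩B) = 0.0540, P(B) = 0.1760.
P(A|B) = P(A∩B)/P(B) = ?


P(A|B) = 0.0540/0.1760 = 0.3068

P(A|B) = 0.3068


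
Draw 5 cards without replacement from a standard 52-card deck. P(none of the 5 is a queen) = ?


P(no queens) = (48/52) × (47/51) × (46/50) × (45/49) × (44/48)
= 0.6588

P = 0.6588


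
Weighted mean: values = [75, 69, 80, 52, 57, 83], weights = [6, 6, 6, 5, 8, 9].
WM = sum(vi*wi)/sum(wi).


Numerator = 75*6 + 69*6 + 80*6 + 52*5 + 57*8 + 83*9 = 2807
Denominator = 6 + 6 + 6 + 5 + 8 + 9 = 40
WM = 2807/40 = 70.1750

WM = 70.1750


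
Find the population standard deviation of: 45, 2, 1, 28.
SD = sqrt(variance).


Mean = 19.0000
Variance = 342.5000
SD = sqrt(342.5000) = 18.5068

SD = 18.5068


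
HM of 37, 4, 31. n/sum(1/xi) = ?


Sum of reciprocals = 1/37 + 1/4 + 1/31 = 0.309285
HM = 3/0.309285 = 9.6998

HM = 9.6998


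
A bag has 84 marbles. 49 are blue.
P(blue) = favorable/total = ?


P = 49/84 = 0.5833

P = 0.5833


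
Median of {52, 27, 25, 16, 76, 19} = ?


Sorted: 16, 19, 25, 27, 52, 76
n = 6 (even)
Middle values: 25 and 27
Median = (25+27)/2 = 26.0000

Median = 26.0000


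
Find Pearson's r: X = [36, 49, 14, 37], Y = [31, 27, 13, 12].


Mean X = 34.0000, Mean Y = 20.7500
SD X = 12.629331, SD Y = 8.377798
Cov = 60.750000
r = 60.750000/(12.629331*8.377798) = 0.5742

r = 0.5742


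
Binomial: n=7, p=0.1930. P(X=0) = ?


C(7,0) = 1
p^0 = 1.000000
(1-p)^7 = 0.222902
P = 1 * 1.000000 * 0.222902 = 0.2229

P(X=0) = 0.2229


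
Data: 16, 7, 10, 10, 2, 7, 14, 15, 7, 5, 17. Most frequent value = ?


Frequencies: 2:1, 5:1, 7:3, 10:2, 14:1, 15:1, 16:1, 17:1
Max frequency = 3
Mode = 7

Mode = 7


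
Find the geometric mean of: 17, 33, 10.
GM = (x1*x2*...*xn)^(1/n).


Product = 17 × 33 × 10 = 5610
GM = 5610^(1/3) = 17.7686

GM = 17.7686


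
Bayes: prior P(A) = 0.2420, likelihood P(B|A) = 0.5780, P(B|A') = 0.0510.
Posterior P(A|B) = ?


P(B) = P(B|A)*P(A) + P(B|A')*P(A')
= 0.5780*0.2420 + 0.0510*0.7580
= 0.139876 + 0.038658 = 0.178534
P(A|B) = 0.139876/0.178534 = 0.7835

P(A|B) = 0.7835


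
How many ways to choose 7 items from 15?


C(15,7) = 15!/(7! × 8!)
= 1307674368000/(5040 × 40320)
= 6435

C(15,7) = 6435


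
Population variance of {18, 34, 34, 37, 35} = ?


Mean = 31.6000
Squared deviations: 184.9600, 5.7600, 5.7600, 29.1600, 11.5600
Sum = 237.2000
Variance = 237.2000/5 = 47.4400

Variance = 47.4400


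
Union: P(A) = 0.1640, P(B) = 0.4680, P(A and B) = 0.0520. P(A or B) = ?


P(A∪B) = 0.1640 + 0.4680 - 0.0520
= 0.6320 - 0.0520
= 0.5800

P(A∪B) = 0.5800


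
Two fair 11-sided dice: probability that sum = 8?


Total outcomes = 11×11 = 121
Favorable (sum = 8): 7
P = 7/121 = 0.0579

P = 0.0579


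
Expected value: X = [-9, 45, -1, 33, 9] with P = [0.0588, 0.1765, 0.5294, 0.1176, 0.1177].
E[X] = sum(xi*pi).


E[X] = -9*0.0588 + 45*0.1765 - 1*0.5294 + 33*0.1176 + 9*0.1177
= -0.5292 + 7.9425 - 0.5294 + 3.8808 + 1.0593
= 11.8240

E[X] = 11.8240


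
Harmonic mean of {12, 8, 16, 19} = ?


Sum of reciprocals = 1/12 + 1/8 + 1/16 + 1/19 = 0.323465
HM = 4/0.323465 = 12.3661

HM = 12.3661


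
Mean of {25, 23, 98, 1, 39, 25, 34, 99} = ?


Sum = 25 + 23 + 98 + 1 + 39 + 25 + 34 + 99 = 344
n = 8
Mean = 344/8 = 43.0000

Mean = 43.0000


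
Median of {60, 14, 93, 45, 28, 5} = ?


Sorted: 5, 14, 28, 45, 60, 93
n = 6 (even)
Middle values: 28 and 45
Median = (28+45)/2 = 36.5000

Median = 36.5000


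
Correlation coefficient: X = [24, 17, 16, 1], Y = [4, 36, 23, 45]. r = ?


Mean X = 14.5000, Mean Y = 27.0000
SD X = 8.381527, SD Y = 15.411035
Cov = -111.250000
r = -111.250000/(8.381527*15.411035) = -0.8613

r = -0.8613


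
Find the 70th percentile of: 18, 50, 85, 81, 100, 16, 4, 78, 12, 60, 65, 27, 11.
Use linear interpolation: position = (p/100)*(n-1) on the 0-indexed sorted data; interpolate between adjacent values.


Sorted: 4, 11, 12, 16, 18, 27, 50, 60, 65, 78, 81, 85, 100
n = 13
Index = 70/100 * 12 = 8.4000
Lower = data[8] = 65, Upper = data[9] = 78
P70 = 65 + 0.4000*(13) = 70.2000

P70 = 70.2000


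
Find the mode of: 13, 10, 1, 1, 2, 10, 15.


Frequencies: 1:2, 2:1, 10:2, 13:1, 15:1
Max frequency = 2
Mode = 1, 10

Mode = 1, 10


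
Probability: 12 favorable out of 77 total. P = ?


P = 12/77 = 0.1558

P = 0.1558


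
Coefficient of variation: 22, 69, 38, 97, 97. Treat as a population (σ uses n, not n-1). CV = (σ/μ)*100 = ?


Mean = 64.6000
SD = 30.4670
CV = (30.4670/64.6000)*100 = 47.1626%

CV = 47.1626%


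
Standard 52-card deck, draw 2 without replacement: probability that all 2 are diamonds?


P(all diamonds) = (13/52) × (12/51)
= 0.0588

P = 0.0588


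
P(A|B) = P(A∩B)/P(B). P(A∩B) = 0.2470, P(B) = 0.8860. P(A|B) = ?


P(A|B) = 0.2470/0.8860 = 0.2788

P(A|B) = 0.2788


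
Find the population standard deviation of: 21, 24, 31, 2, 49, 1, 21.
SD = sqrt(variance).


Mean = 21.2857
Variance = 236.2041
SD = sqrt(236.2041) = 15.3689

SD = 15.3689


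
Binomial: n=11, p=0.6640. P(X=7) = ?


C(11,7) = 330
p^7 = 0.056908
(1-p)^4 = 0.012746
P = 330 * 0.056908 * 0.012746 = 0.2394

P(X=7) = 0.2394


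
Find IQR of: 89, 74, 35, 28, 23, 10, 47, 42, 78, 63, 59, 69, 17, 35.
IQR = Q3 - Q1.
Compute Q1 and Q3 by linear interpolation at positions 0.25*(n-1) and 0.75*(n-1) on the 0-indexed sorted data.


Sorted: 10, 17, 23, 28, 35, 35, 42, 47, 59, 63, 69, 74, 78, 89
Q1 (25th %ile) = 29.7500
Q3 (75th %ile) = 67.5000
IQR = 67.5000 - 29.7500 = 37.7500

IQR = 37.7500


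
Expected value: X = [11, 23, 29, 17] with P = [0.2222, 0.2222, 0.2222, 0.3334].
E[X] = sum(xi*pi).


E[X] = 11*0.2222 + 23*0.2222 + 29*0.2222 + 17*0.3334
= 2.4442 + 5.1106 + 6.4438 + 5.6678
= 19.6664

E[X] = 19.6664


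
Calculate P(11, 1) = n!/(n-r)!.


P(11,1) = 11!/10!
= 39916800/3628800
= 11

P(11,1) = 11


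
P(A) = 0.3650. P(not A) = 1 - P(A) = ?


P(not A) = 1 - 0.3650 = 0.6350

P(not A) = 0.6350


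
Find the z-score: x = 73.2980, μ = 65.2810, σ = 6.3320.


z = (73.2980 - 65.2810)/6.3320
= 8.0170/6.3320
= 1.2661

z = 1.2661


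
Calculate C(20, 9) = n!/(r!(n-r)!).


C(20,9) = 20!/(9! × 11!)
= 2432902008176640000/(362880 × 39916800)
= 167960

C(20,9) = 167960


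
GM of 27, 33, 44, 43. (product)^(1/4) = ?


Product = 27 × 33 × 44 × 43 = 1685772
GM = 1685772^(1/4) = 36.0329

GM = 36.0329


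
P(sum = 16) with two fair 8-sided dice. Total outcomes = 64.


Total outcomes = 8×8 = 64
Favorable (sum = 16): 1
P = 1/64 = 0.0156

P = 0.0156


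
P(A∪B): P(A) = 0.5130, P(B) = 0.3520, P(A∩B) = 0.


P(A∪B) = 0.5130 + 0.3520 - 0
= 0.8650 - 0
= 0.8650

P(A∪B) = 0.8650


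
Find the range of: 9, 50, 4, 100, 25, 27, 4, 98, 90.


Max = 100, Min = 4
Range = 100 - 4 = 96

Range = 96


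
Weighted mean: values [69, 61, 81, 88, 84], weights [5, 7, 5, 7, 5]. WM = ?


Numerator = 69*5 + 61*7 + 81*5 + 88*7 + 84*5 = 2213
Denominator = 5 + 7 + 5 + 7 + 5 = 29
WM = 2213/29 = 76.3103

WM = 76.3103


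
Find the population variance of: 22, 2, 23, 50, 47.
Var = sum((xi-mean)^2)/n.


Mean = 28.8000
Squared deviations: 46.2400, 718.2400, 33.6400, 449.4400, 331.2400
Sum = 1578.8000
Variance = 1578.8000/5 = 315.7600

Variance = 315.7600


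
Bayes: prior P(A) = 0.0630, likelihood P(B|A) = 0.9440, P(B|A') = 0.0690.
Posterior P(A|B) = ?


P(B) = P(B|A)*P(A) + P(B|A')*P(A')
= 0.9440*0.0630 + 0.0690*0.9370
= 0.059472 + 0.064653 = 0.124125
P(A|B) = 0.059472/0.124125 = 0.4791

P(A|B) = 0.4791


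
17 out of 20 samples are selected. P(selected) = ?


P = 17/20 = 0.8500

P = 0.8500


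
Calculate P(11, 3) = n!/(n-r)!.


P(11,3) = 11!/8!
= 39916800/40320
= 990

P(11,3) = 990


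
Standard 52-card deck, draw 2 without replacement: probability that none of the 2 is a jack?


P(no jacks) = (48/52) × (47/51)
= 0.8507

P = 0.8507


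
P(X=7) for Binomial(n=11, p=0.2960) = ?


C(11,7) = 330
p^7 = 0.000199
(1-p)^4 = 0.245635
P = 330 * 0.000199 * 0.245635 = 0.0161

P(X=7) = 0.0161


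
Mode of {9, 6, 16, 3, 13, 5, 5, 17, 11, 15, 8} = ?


Frequencies: 3:1, 5:2, 6:1, 8:1, 9:1, 11:1, 13:1, 15:1, 16:1, 17:1
Max frequency = 2
Mode = 5

Mode = 5


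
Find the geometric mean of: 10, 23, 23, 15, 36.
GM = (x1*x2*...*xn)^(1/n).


Product = 10 × 23 × 23 × 15 × 36 = 2856600
GM = 2856600^(1/5) = 19.5510

GM = 19.5510


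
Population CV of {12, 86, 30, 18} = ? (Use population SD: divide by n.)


Mean = 36.5000
SD = 29.3044
CV = (29.3044/36.5000)*100 = 80.2861%

CV = 80.2861%


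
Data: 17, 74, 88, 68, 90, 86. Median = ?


Sorted: 17, 68, 74, 86, 88, 90
n = 6 (even)
Middle values: 74 and 86
Median = (74+86)/2 = 80.0000

Median = 80.0000


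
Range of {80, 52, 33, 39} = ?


Max = 80, Min = 33
Range = 80 - 33 = 47

Range = 47


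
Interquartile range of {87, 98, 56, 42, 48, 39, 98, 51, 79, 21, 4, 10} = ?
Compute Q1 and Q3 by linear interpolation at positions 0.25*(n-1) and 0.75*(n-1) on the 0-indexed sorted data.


Sorted: 4, 10, 21, 39, 42, 48, 51, 56, 79, 87, 98, 98
Q1 (25th %ile) = 34.5000
Q3 (75th %ile) = 81.0000
IQR = 81.0000 - 34.5000 = 46.5000

IQR = 46.5000


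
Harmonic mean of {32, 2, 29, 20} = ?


Sum of reciprocals = 1/32 + 1/2 + 1/29 + 1/20 = 0.615733
HM = 4/0.615733 = 6.4963

HM = 6.4963


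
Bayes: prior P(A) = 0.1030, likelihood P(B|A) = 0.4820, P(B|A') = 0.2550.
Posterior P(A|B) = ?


P(B) = P(B|A)*P(A) + P(B|A')*P(A')
= 0.4820*0.1030 + 0.2550*0.8970
= 0.049646 + 0.228735 = 0.278381
P(A|B) = 0.049646/0.278381 = 0.1783

P(A|B) = 0.1783


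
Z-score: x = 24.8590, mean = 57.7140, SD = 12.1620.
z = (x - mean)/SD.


z = (24.8590 - 57.7140)/12.1620
= -32.8550/12.1620
= -2.7014

z = -2.7014


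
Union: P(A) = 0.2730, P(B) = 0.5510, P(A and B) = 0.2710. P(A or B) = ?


P(A∪B) = 0.2730 + 0.5510 - 0.2710
= 0.8240 - 0.2710
= 0.5530

P(A∪B) = 0.5530


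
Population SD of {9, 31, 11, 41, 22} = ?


Mean = 22.8000
Variance = 145.7600
SD = sqrt(145.7600) = 12.0731

SD = 12.0731


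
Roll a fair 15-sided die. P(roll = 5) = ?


Favorable outcomes (roll = 5): 1
Total outcomes = 15
P = 1/15 = 0.0667

P = 0.0667


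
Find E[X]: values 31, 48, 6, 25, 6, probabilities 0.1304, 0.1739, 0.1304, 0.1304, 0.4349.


E[X] = 31*0.1304 + 48*0.1739 + 6*0.1304 + 25*0.1304 + 6*0.4349
= 4.0424 + 8.3472 + 0.7824 + 3.2600 + 2.6094
= 19.0414

E[X] = 19.0414


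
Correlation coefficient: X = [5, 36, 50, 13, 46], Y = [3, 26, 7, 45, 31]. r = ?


Mean X = 30.0000, Mean Y = 22.4000
SD X = 17.922053, SD Y = 15.564061
Cov = -9.600000
r = -9.600000/(17.922053*15.564061) = -0.0344

r = -0.0344


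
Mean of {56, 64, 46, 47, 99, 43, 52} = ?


Sum = 56 + 64 + 46 + 47 + 99 + 43 + 52 = 407
n = 7
Mean = 407/7 = 58.1429

Mean = 58.1429


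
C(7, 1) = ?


C(7,1) = 7!/(1! × 6!)
= 5040/(1 × 720)
= 7

C(7,1) = 7


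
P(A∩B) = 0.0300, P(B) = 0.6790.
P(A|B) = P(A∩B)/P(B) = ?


P(A|B) = 0.0300/0.6790 = 0.0442

P(A|B) = 0.0442


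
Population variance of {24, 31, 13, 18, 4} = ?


Mean = 18.0000
Squared deviations: 36.0000, 169.0000, 25.0000, 0, 196.0000
Sum = 426.0000
Variance = 426.0000/5 = 85.2000

Variance = 85.2000


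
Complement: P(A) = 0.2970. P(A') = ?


P(not A) = 1 - 0.2970 = 0.7030

P(not A) = 0.7030


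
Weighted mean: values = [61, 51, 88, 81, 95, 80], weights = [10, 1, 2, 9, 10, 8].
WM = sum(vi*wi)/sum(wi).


Numerator = 61*10 + 51*1 + 88*2 + 81*9 + 95*10 + 80*8 = 3156
Denominator = 10 + 1 + 2 + 9 + 10 + 8 = 40
WM = 3156/40 = 78.9000

WM = 78.9000


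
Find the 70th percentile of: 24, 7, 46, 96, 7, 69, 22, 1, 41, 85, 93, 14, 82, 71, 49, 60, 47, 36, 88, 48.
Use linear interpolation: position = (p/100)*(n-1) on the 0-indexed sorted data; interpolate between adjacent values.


Sorted: 1, 7, 7, 14, 22, 24, 36, 41, 46, 47, 48, 49, 60, 69, 71, 82, 85, 88, 93, 96
n = 20
Index = 70/100 * 19 = 13.3000
Lower = data[13] = 69, Upper = data[14] = 71
P70 = 69 + 0.3000*(2) = 69.6000

P70 = 69.6000


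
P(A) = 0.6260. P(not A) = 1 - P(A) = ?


P(not A) = 1 - 0.6260 = 0.3740

P(not A) = 0.3740


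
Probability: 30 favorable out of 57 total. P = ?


P = 30/57 = 0.5263

P = 0.5263


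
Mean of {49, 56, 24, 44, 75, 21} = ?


Sum = 49 + 56 + 24 + 44 + 75 + 21 = 269
n = 6
Mean = 269/6 = 44.8333

Mean = 44.8333


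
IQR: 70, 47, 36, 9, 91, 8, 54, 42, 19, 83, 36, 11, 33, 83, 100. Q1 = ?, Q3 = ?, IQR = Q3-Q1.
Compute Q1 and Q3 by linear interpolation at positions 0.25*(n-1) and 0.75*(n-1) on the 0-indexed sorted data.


Sorted: 8, 9, 11, 19, 33, 36, 36, 42, 47, 54, 70, 83, 83, 91, 100
Q1 (25th %ile) = 26.0000
Q3 (75th %ile) = 76.5000
IQR = 76.5000 - 26.0000 = 50.5000

IQR = 50.5000


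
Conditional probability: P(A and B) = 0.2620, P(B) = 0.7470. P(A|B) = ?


P(A|B) = 0.2620/0.7470 = 0.3507

P(A|B) = 0.3507


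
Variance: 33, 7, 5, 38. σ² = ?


Mean = 20.7500
Squared deviations: 150.0625, 189.0625, 248.0625, 297.5625
Sum = 884.7500
Variance = 884.7500/4 = 221.1875

Variance = 221.1875


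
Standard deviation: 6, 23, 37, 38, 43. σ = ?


Mean = 29.4000
Variance = 181.0400
SD = sqrt(181.0400) = 13.4551

SD = 13.4551


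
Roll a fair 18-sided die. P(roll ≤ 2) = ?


Favorable outcomes (roll ≤ 2): 2
Total outcomes = 18
P = 2/18 = 0.1111

P = 0.1111


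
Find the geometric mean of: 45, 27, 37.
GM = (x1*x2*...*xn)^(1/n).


Product = 45 × 27 × 37 = 44955
GM = 44955^(1/3) = 35.5571

GM = 35.5571


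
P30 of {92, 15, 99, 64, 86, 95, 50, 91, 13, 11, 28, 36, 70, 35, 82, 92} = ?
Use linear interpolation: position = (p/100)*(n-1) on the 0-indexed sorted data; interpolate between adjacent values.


Sorted: 11, 13, 15, 28, 35, 36, 50, 64, 70, 82, 86, 91, 92, 92, 95, 99
n = 16
Index = 30/100 * 15 = 4.5000
Lower = data[4] = 35, Upper = data[5] = 36
P30 = 35 + 0.5000*(1) = 35.5000

P30 = 35.5000


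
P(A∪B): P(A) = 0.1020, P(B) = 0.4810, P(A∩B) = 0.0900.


P(A∪B) = 0.1020 + 0.4810 - 0.0900
= 0.5830 - 0.0900
= 0.4930

P(A∪B) = 0.4930


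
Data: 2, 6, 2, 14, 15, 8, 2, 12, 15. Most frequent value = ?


Frequencies: 2:3, 6:1, 8:1, 12:1, 14:1, 15:2
Max frequency = 3
Mode = 2

Mode = 2


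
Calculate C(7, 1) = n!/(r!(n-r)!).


C(7,1) = 7!/(1! × 6!)
= 5040/(1 × 720)
= 7

C(7,1) = 7


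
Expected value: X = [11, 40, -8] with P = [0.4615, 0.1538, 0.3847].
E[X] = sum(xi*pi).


E[X] = 11*0.4615 + 40*0.1538 - 8*0.3847
= 5.0765 + 6.1520 - 3.0776
= 8.1509

E[X] = 8.1509


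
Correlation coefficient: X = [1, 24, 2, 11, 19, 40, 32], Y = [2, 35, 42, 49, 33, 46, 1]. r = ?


Mean X = 18.4286, Mean Y = 29.7143
SD X = 13.678525, SD Y = 18.591198
Cov = 18.693878
r = 18.693878/(13.678525*18.591198) = 0.0735

r = 0.0735


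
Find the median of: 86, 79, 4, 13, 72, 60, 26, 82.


Sorted: 4, 13, 26, 60, 72, 79, 82, 86
n = 8 (even)
Middle values: 60 and 72
Median = (60+72)/2 = 66.0000

Median = 66.0000


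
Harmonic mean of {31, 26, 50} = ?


Sum of reciprocals = 1/31 + 1/26 + 1/50 = 0.090720
HM = 3/0.090720 = 33.0689

HM = 33.0689


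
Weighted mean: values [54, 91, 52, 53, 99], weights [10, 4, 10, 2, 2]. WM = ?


Numerator = 54*10 + 91*4 + 52*10 + 53*2 + 99*2 = 1728
Denominator = 10 + 4 + 10 + 2 + 2 = 28
WM = 1728/28 = 61.7143

WM = 61.7143


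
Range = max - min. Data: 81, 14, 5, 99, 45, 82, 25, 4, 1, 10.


Max = 99, Min = 1
Range = 99 - 1 = 98

Range = 98


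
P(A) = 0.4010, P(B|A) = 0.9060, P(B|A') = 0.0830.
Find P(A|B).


P(B) = P(B|A)*P(A) + P(B|A')*P(A')
= 0.9060*0.4010 + 0.0830*0.5990
= 0.363306 + 0.049717 = 0.413023
P(A|B) = 0.363306/0.413023 = 0.8796

P(A|B) = 0.8796


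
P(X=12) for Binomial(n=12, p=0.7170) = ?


C(12,12) = 1
p^12 = 0.018460
(1-p)^0 = 1.000000
P = 1 * 0.018460 * 1.000000 = 0.0185

P(X=12) = 0.0185


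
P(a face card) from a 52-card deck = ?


12 face cards in 52 cards
P = 12/52 = 0.2308

P = 0.2308


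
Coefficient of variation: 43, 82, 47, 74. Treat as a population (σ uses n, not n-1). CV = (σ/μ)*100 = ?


Mean = 61.5000
SD = 16.8003
CV = (16.8003/61.5000)*100 = 27.3176%

CV = 27.3176%


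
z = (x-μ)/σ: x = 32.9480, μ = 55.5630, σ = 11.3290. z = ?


z = (32.9480 - 55.5630)/11.3290
= -22.6150/11.3290
= -1.9962

z = -1.9962


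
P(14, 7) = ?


P(14,7) = 14!/7!
= 87178291200/5040
= 17297280

P(14,7) = 17297280


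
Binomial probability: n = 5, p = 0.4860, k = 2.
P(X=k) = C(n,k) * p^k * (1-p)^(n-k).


C(5,2) = 10
p^2 = 0.236196
(1-p)^3 = 0.135797
P = 10 * 0.236196 * 0.135797 = 0.3207

P(X=2) = 0.3207


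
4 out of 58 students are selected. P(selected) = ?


P = 4/58 = 0.0690

P = 0.0690


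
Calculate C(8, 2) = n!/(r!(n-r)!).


C(8,2) = 8!/(2! × 6!)
= 40320/(2 × 720)
= 28

C(8,2) = 28


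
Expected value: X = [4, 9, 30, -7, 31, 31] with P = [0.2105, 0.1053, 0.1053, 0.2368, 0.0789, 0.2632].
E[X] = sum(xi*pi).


E[X] = 4*0.2105 + 9*0.1053 + 30*0.1053 - 7*0.2368 + 31*0.0789 + 31*0.2632
= 0.8420 + 0.9477 + 3.1590 - 1.6576 + 2.4459 + 8.1592
= 13.8962

E[X] = 13.8962


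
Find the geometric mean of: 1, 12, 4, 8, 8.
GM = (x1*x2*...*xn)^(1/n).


Product = 1 × 12 × 4 × 8 × 8 = 3072
GM = 3072^(1/5) = 4.9829

GM = 4.9829


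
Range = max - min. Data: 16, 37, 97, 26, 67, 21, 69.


Max = 97, Min = 16
Range = 97 - 16 = 81

Range = 81


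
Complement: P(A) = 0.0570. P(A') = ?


P(not A) = 1 - 0.0570 = 0.9430

P(not A) = 0.9430


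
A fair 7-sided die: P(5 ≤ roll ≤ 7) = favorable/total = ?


Favorable outcomes (5 ≤ roll ≤ 7): 3
Total outcomes = 7
P = 3/7 = 0.4286

P = 0.4286


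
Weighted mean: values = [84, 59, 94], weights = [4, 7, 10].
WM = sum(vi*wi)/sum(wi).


Numerator = 84*4 + 59*7 + 94*10 = 1689
Denominator = 4 + 7 + 10 = 21
WM = 1689/21 = 80.4286

WM = 80.4286


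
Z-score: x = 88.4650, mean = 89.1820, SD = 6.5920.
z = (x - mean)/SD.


z = (88.4650 - 89.1820)/6.5920
= -0.7170/6.5920
= -0.1088

z = -0.1088


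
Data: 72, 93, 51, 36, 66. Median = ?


Sorted: 36, 51, 66, 72, 93
n = 5 (odd)
Middle value = 66

Median = 66


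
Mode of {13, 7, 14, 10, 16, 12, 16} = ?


Frequencies: 7:1, 10:1, 12:1, 13:1, 14:1, 16:2
Max frequency = 2
Mode = 16

Mode = 16


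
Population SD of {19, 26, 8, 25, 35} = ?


Mean = 22.6000
Variance = 79.4400
SD = sqrt(79.4400) = 8.9129

SD = 8.9129


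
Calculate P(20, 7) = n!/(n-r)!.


P(20,7) = 20!/13!
= 2432902008176640000/6227020800
= 390700800

P(20,7) = 390700800


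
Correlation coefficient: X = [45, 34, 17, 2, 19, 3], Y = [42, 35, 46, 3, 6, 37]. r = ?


Mean X = 20.0000, Mean Y = 28.1667
SD X = 15.513435, SD Y = 17.121299
Cov = 118.833333
r = 118.833333/(15.513435*17.121299) = 0.4474

r = 0.4474


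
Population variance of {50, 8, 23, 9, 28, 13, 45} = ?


Mean = 25.1429
Squared deviations: 617.8776, 293.8776, 4.5918, 260.5918, 8.1633, 147.4490, 394.3061
Sum = 1726.8571
Variance = 1726.8571/7 = 246.6939

Variance = 246.6939


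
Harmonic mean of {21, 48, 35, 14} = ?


Sum of reciprocals = 1/21 + 1/48 + 1/35 + 1/14 = 0.168452
HM = 4/0.168452 = 23.7456

HM = 23.7456


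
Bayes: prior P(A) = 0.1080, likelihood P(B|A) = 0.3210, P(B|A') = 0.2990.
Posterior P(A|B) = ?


P(B) = P(B|A)*P(A) + P(B|A')*P(A')
= 0.3210*0.1080 + 0.2990*0.8920
= 0.034668 + 0.266708 = 0.301376
P(A|B) = 0.034668/0.301376 = 0.1150

P(A|B) = 0.1150


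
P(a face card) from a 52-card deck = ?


12 face cards in 52 cards
P = 12/52 = 0.2308

P = 0.2308


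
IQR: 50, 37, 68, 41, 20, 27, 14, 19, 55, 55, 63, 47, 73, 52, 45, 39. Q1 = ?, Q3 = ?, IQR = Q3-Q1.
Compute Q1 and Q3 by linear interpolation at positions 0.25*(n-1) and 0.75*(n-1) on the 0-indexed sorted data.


Sorted: 14, 19, 20, 27, 37, 39, 41, 45, 47, 50, 52, 55, 55, 63, 68, 73
Q1 (25th %ile) = 34.5000
Q3 (75th %ile) = 55.0000
IQR = 55.0000 - 34.5000 = 20.5000

IQR = 20.5000


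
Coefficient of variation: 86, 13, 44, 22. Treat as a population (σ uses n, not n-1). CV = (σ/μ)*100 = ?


Mean = 41.2500
SD = 28.1902
CV = (28.1902/41.2500)*100 = 68.3399%

CV = 68.3399%


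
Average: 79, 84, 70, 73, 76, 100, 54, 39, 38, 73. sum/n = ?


Sum = 79 + 84 + 70 + 73 + 76 + 100 + 54 + 39 + 38 + 73 = 686
n = 10
Mean = 686/10 = 68.6000

Mean = 68.6000


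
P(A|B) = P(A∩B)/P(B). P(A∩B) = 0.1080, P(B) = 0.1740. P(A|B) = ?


P(A|B) = 0.1080/0.1740 = 0.6207

P(A|B) = 0.6207


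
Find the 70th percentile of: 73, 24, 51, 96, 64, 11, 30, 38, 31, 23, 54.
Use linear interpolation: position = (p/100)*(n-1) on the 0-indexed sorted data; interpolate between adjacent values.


Sorted: 11, 23, 24, 30, 31, 38, 51, 54, 64, 73, 96
n = 11
Index = 70/100 * 10 = 7.0000
Lower = data[7] = 54, Upper = data[8] = 64
P70 = 54 + 0*(10) = 54.0000

P70 = 54.0000


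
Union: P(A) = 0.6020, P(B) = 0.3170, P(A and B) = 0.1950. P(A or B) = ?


P(A∪B) = 0.6020 + 0.3170 - 0.1950
= 0.9190 - 0.1950
= 0.7240

P(A∪B) = 0.7240


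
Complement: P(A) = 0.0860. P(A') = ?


P(not A) = 1 - 0.0860 = 0.9140

P(not A) = 0.9140


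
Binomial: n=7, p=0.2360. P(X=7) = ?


C(7,7) = 1
p^7 = 4.077407e-05
(1-p)^0 = 1.000000
P = 1 * 4.077407e-05 * 1.000000 = 4.0774e-05

P(X=7) = 4.0774e-05


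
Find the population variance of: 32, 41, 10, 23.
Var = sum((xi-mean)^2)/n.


Mean = 26.5000
Squared deviations: 30.2500, 210.2500, 272.2500, 12.2500
Sum = 525.0000
Variance = 525.0000/4 = 131.2500

Variance = 131.2500


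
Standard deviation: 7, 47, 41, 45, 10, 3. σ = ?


Mean = 25.5000
Variance = 361.9167
SD = sqrt(361.9167) = 19.0241

SD = 19.0241


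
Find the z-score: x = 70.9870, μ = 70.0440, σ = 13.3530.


z = (70.9870 - 70.0440)/13.3530
= 0.9430/13.3530
= 0.0706

z = 0.0706


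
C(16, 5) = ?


C(16,5) = 16!/(5! × 11!)
= 20922789888000/(120 × 39916800)
= 4368

C(16,5) = 4368


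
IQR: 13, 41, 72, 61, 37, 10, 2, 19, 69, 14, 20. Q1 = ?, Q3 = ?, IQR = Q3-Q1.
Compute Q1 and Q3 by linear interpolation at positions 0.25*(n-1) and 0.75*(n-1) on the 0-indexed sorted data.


Sorted: 2, 10, 13, 14, 19, 20, 37, 41, 61, 69, 72
Q1 (25th %ile) = 13.5000
Q3 (75th %ile) = 51.0000
IQR = 51.0000 - 13.5000 = 37.5000

IQR = 37.5000


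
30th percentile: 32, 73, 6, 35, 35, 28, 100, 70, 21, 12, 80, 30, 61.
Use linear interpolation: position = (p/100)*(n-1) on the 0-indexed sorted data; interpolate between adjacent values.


Sorted: 6, 12, 21, 28, 30, 32, 35, 35, 61, 70, 73, 80, 100
n = 13
Index = 30/100 * 12 = 3.6000
Lower = data[3] = 28, Upper = data[4] = 30
P30 = 28 + 0.6000*(2) = 29.2000

P30 = 29.2000


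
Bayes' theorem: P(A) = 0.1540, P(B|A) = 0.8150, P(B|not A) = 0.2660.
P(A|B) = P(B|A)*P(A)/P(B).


P(B) = P(B|A)*P(A) + P(B|A')*P(A')
= 0.8150*0.1540 + 0.2660*0.8460
= 0.125510 + 0.225036 = 0.350546
P(A|B) = 0.125510/0.350546 = 0.3580

P(A|B) = 0.3580


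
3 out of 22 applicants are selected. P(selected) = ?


P = 3/22 = 0.1364

P = 0.1364


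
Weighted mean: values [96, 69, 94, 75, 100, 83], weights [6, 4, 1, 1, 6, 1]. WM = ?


Numerator = 96*6 + 69*4 + 94*1 + 75*1 + 100*6 + 83*1 = 1704
Denominator = 6 + 4 + 1 + 1 + 6 + 1 = 19
WM = 1704/19 = 89.6842

WM = 89.6842


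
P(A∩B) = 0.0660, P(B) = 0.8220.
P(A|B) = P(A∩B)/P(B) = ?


P(A|B) = 0.0660/0.8220 = 0.0803

P(A|B) = 0.0803


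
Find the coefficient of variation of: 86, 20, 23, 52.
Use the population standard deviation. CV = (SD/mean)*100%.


Mean = 45.2500
SD = 26.6400
CV = (26.6400/45.2500)*100 = 58.8728%

CV = 58.8728%


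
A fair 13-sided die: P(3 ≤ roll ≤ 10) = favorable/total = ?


Favorable outcomes (3 ≤ roll ≤ 10): 8
Total outcomes = 13
P = 8/13 = 0.6154

P = 0.6154


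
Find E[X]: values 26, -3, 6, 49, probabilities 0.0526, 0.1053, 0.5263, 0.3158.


E[X] = 26*0.0526 - 3*0.1053 + 6*0.5263 + 49*0.3158
= 1.3676 - 0.3159 + 3.1578 + 15.4742
= 19.6837

E[X] = 19.6837


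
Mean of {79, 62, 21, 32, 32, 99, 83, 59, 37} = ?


Sum = 79 + 62 + 21 + 32 + 32 + 99 + 83 + 59 + 37 = 504
n = 9
Mean = 504/9 = 56.0000

Mean = 56.0000


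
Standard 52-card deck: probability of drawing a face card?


12 face cards in 52 cards
P = 12/52 = 0.2308

P = 0.2308


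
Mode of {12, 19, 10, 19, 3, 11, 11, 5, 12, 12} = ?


Frequencies: 3:1, 5:1, 10:1, 11:2, 12:3, 19:2
Max frequency = 3
Mode = 12

Mode = 12


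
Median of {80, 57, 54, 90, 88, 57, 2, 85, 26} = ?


Sorted: 2, 26, 54, 57, 57, 80, 85, 88, 90
n = 9 (odd)
Middle value = 57

Median = 57


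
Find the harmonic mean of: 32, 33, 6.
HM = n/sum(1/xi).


Sum of reciprocals = 1/32 + 1/33 + 1/6 = 0.228220
HM = 3/0.228220 = 13.1452

HM = 13.1452


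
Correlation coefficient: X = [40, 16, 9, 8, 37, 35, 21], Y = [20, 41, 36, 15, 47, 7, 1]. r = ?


Mean X = 23.7143, Mean Y = 23.8571
SD X = 12.532407, SD Y = 16.374445
Cov = -7.897959
r = -7.897959/(12.532407*16.374445) = -0.0385

r = -0.0385


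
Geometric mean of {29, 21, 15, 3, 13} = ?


Product = 29 × 21 × 15 × 3 × 13 = 356265
GM = 356265^(1/5) = 12.8930

GM = 12.8930


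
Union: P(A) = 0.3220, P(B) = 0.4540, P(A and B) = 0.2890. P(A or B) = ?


P(A∪B) = 0.3220 + 0.4540 - 0.2890
= 0.7760 - 0.2890
= 0.4870

P(A∪B) = 0.4870


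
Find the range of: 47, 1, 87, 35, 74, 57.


Max = 87, Min = 1
Range = 87 - 1 = 86

Range = 86


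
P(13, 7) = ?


P(13,7) = 13!/6!
= 6227020800/720
= 8648640

P(13,7) = 8648640


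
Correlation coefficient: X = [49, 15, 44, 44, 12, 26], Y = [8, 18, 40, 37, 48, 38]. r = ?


Mean X = 31.6667, Mean Y = 31.5000
SD X = 14.727148, SD Y = 13.853399
Cov = -61.833333
r = -61.833333/(14.727148*13.853399) = -0.3031

r = -0.3031


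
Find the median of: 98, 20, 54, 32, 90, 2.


Sorted: 2, 20, 32, 54, 90, 98
n = 6 (even)
Middle values: 32 and 54
Median = (32+54)/2 = 43.0000

Median = 43.0000


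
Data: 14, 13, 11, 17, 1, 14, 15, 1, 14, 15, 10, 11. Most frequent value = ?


Frequencies: 1:2, 10:1, 11:2, 13:1, 14:3, 15:2, 17:1
Max frequency = 3
Mode = 14

Mode = 14


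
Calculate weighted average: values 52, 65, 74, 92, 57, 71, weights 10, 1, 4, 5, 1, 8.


Numerator = 52*10 + 65*1 + 74*4 + 92*5 + 57*1 + 71*8 = 1966
Denominator = 10 + 1 + 4 + 5 + 1 + 8 = 29
WM = 1966/29 = 67.7931

WM = 67.7931


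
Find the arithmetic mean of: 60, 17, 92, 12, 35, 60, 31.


Sum = 60 + 17 + 92 + 12 + 35 + 60 + 31 = 307
n = 7
Mean = 307/7 = 43.8571

Mean = 43.8571


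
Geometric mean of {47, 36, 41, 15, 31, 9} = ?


Product = 47 × 36 × 41 × 15 × 31 × 9 = 290321820
GM = 290321820^(1/6) = 25.7324

GM = 25.7324


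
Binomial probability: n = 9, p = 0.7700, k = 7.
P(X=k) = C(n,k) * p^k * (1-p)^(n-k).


C(9,7) = 36
p^7 = 0.160485
(1-p)^2 = 0.052900
P = 36 * 0.160485 * 0.052900 = 0.3056

P(X=7) = 0.3056


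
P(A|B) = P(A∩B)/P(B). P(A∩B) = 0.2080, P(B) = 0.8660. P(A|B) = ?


P(A|B) = 0.2080/0.8660 = 0.2402

P(A|B) = 0.2402


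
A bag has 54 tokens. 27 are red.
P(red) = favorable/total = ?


P = 27/54 = 0.5000

P = 0.5000
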